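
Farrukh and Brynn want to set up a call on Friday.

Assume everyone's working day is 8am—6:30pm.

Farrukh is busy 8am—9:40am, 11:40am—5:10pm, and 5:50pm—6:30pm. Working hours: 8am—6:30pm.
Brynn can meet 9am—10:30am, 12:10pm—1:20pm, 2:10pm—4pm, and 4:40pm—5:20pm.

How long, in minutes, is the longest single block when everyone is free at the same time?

50 minutes

Farrukh free within 08:00–18:30: 09:40–11:40, 17:10–17:50.
Farrukh ∩ Brynn: 09:40–10:30, 17:10–17:20.
Common window lengths: 50, 10 min; longest is 50.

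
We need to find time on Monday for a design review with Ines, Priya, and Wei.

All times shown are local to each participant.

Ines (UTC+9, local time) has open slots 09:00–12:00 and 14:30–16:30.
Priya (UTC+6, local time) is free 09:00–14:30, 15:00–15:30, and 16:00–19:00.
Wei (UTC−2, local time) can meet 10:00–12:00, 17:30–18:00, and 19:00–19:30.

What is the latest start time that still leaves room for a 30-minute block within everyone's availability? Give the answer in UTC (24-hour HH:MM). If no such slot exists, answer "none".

none

Ines → UTC: 00:00–03:00, 05:30–07:30.
Priya → UTC: 03:00–08:30, 09:00–09:30, 10:00–13:00.
Wei → UTC: 12:00–14:00, 19:30–20:00, 21:00–21:30.
Ines ∩ Priya: 05:30–07:30.
Ines ∩ Priya ∩ Wei: (none).
Windows ≥ 30 min: (none).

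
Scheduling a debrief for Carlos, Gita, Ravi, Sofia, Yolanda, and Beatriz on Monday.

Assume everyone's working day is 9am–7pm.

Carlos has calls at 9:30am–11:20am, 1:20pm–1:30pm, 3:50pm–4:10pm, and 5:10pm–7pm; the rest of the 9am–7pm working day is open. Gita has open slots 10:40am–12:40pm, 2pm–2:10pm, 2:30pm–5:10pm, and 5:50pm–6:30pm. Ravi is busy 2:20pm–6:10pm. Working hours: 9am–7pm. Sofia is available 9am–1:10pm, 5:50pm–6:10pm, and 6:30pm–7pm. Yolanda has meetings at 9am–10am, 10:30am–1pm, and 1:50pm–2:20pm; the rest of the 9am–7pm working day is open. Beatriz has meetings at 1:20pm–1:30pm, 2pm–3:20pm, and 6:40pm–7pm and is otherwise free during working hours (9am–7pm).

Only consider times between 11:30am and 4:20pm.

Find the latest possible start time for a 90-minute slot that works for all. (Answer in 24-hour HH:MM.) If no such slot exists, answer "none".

Carlos free within 09:00–19:00: 09:00–09:30, 11:20–13:20, 13:30–15:50, 16:10–17:10.
Ravi free within 09:00–19:00: 09:00–14:20, 18:10–19:00.
Yolanda free within 09:00–19:00: 10:00–10:30, 13:00–13:50, 14:20–19:00.
Beatriz free within 09:00–19:00: 09:00–13:20, 13:30–14:00, 15:20–18:40.
Carlos ∩ Gita: 11:20–12:40, 14:00–14:10, 14:30–15:50, 16:10–17:10.
Carlos ∩ Gita ∩ Ravi: 11:20–12:40, 14:00–14:10.
Carlos ∩ Gita ∩ Ravi ∩ Sofia: 11:20–12:40.
Carlos ∩ Gita ∩ Ravi ∩ Sofia ∩ Yolanda: (none).
Carlos ∩ Gita ∩ Ravi ∩ Sofia ∩ Yolanda ∩ Beatriz: (none).
Restricted to 11:30–16:20: (none).
Windows ≥ 90 min: (none).

none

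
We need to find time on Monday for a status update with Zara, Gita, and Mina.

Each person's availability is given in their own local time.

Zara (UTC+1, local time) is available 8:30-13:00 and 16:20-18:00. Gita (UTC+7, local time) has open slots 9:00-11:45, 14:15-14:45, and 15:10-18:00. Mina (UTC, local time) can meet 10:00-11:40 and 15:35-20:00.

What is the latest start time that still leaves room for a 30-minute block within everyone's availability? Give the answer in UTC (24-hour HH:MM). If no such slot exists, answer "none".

Zara → UTC: 07:30–12:00, 15:20–17:00.
Gita → UTC: 02:00–04:45, 07:15–07:45, 08:10–11:00.
Mina → UTC: 10:00–11:40, 15:35–20:00.
Zara ∩ Gita: 07:30–07:45, 08:10–11:00.
Zara ∩ Gita ∩ Mina: 10:00–11:00.
Windows ≥ 30 min: 10:00–11:00.
Latest start in the last window 10:00–11:00 is 11:00 − 30 min = 10:30.

10:30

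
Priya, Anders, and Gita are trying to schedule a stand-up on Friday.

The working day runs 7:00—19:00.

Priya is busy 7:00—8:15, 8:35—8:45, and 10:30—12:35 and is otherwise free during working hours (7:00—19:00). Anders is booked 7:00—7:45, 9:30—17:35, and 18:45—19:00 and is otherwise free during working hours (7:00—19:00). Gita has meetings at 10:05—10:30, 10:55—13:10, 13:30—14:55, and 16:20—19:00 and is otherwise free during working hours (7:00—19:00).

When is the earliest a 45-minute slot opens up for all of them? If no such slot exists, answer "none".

08:45

Priya free within 07:00–19:00: 08:15–08:35, 08:45–10:30, 12:35–19:00.
Anders free within 07:00–19:00: 07:45–09:30, 17:35–18:45.
Gita free within 07:00–19:00: 07:00–10:05, 10:30–10:55, 13:10–13:30, 14:55–16:20.
Priya ∩ Anders: 08:15–08:35, 08:45–09:30, 17:35–18:45.
Priya ∩ Anders ∩ Gita: 08:15–08:35, 08:45–09:30.
Windows ≥ 45 min: 08:45–09:30.
Earliest such window starts at 08:45.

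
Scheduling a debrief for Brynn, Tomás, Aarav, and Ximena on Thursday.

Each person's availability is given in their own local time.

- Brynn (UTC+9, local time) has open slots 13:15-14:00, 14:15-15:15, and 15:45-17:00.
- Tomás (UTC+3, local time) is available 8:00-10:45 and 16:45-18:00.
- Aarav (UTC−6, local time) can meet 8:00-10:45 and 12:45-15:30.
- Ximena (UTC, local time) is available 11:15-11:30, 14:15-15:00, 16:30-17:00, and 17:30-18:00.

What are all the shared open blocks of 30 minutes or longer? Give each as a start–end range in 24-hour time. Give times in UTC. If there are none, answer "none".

none

Brynn → UTC: 04:15–05:00, 05:15–06:15, 06:45–08:00.
Tomás → UTC: 05:00–07:45, 13:45–15:00.
Aarav → UTC: 14:00–16:45, 18:45–21:30.
Ximena → UTC: 11:15–11:30, 14:15–15:00, 16:30–17:00, 17:30–18:00.
Brynn ∩ Tomás: 05:15–06:15, 06:45–07:45.
Brynn ∩ Tomás ∩ Aarav: (none).
Brynn ∩ Tomás ∩ Aarav ∩ Ximena: (none).
Windows ≥ 30 min: (none).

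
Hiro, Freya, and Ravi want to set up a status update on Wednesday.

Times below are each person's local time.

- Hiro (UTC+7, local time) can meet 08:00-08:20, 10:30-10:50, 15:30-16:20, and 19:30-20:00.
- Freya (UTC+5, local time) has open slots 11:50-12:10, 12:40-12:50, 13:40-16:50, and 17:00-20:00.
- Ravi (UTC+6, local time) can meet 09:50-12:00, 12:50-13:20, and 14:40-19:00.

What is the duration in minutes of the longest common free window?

Hiro → UTC: 01:00–01:20, 03:30–03:50, 08:30–09:20, 12:30–13:00.
Freya → UTC: 06:50–07:10, 07:40–07:50, 08:40–11:50, 12:00–15:00.
Ravi → UTC: 03:50–06:00, 06:50–07:20, 08:40–13:00.
Hiro ∩ Freya: 08:40–09:20, 12:30–13:00.
Hiro ∩ Freya ∩ Ravi: 08:40–09:20, 12:30–13:00.
Common window lengths: 40, 30 min; longest is 40.

40 minutes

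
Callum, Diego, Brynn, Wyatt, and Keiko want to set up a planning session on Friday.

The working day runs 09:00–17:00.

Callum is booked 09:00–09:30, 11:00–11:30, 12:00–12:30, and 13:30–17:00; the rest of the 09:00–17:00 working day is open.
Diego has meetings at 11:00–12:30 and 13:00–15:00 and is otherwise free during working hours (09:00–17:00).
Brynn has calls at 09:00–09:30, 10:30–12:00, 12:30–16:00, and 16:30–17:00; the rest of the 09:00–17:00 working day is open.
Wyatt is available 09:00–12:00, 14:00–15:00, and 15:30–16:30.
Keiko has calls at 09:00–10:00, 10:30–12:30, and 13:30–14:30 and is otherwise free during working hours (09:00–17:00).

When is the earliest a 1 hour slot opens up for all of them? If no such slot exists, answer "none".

none

Callum free within 09:00–17:00: 09:30–11:00, 11:30–12:00, 12:30–13:30.
Diego free within 09:00–17:00: 09:00–11:00, 12:30–13:00, 15:00–17:00.
Brynn free within 09:00–17:00: 09:30–10:30, 12:00–12:30, 16:00–16:30.
Keiko free within 09:00–17:00: 10:00–10:30, 12:30–13:30, 14:30–17:00.
Callum ∩ Diego: 09:30–11:00, 12:30–13:00.
Callum ∩ Diego ∩ Brynn: 09:30–10:30.
Callum ∩ Diego ∩ Brynn ∩ Wyatt: 09:30–10:30.
Callum ∩ Diego ∩ Brynn ∩ Wyatt ∩ Keiko: 10:00–10:30.
Windows ≥ 60 min: (none).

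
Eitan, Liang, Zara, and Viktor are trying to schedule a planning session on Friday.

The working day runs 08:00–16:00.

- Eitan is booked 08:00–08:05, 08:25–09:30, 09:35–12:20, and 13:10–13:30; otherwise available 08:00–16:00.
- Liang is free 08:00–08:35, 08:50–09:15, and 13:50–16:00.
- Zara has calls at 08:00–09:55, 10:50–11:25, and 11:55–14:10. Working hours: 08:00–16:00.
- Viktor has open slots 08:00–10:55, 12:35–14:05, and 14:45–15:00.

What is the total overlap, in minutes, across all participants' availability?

Eitan free within 08:00–16:00: 08:05–08:25, 09:30–09:35, 12:20–13:10, 13:30–16:00.
Zara free within 08:00–16:00: 09:55–10:50, 11:25–11:55, 14:10–16:00.
Eitan ∩ Liang: 08:05–08:25, 13:50–16:00.
Eitan ∩ Liang ∩ Zara: 14:10–16:00.
Eitan ∩ Liang ∩ Zara ∩ Viktor: 14:45–15:00.
Total common minutes: 15.

15 minutes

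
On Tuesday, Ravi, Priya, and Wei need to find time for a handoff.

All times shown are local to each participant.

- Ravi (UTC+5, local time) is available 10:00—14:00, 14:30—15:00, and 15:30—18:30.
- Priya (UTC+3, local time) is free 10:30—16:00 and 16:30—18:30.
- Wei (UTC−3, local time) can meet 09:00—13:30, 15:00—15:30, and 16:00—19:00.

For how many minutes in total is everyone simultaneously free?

Ravi → UTC: 05:00–09:00, 09:30–10:00, 10:30–13:30.
Priya → UTC: 07:30–13:00, 13:30–15:30.
Wei → UTC: 12:00–16:30, 18:00–18:30, 19:00–22:00.
Ravi ∩ Priya: 07:30–09:00, 09:30–10:00, 10:30–13:00.
Ravi ∩ Priya ∩ Wei: 12:00–13:00.
Total common minutes: 60.

60 minutes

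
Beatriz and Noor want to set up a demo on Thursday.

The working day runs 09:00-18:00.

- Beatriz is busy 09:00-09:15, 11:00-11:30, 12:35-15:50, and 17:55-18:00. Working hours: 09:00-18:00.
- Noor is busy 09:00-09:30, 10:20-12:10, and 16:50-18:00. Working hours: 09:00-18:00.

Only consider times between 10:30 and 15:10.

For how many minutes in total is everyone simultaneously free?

25 minutes

Beatriz free within 09:00–18:00: 09:15–11:00, 11:30–12:35, 15:50–17:55.
Noor free within 09:00–18:00: 09:30–10:20, 12:10–16:50.
Beatriz ∩ Noor: 09:30–10:20, 12:10–12:35, 15:50–16:50.
Restricted to 10:30–15:10: 12:10–12:35.
Total common minutes: 25.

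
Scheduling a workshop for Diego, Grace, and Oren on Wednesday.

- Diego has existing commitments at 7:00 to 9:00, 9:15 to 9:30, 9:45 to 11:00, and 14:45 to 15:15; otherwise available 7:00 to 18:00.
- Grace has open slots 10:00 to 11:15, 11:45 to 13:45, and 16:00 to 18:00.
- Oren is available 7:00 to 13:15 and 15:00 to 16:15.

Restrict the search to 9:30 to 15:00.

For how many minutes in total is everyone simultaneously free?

Diego free within 07:00–18:00: 09:00–09:15, 09:30–09:45, 11:00–14:45, 15:15–18:00.
Diego ∩ Grace: 11:00–11:15, 11:45–13:45, 16:00–18:00.
Diego ∩ Grace ∩ Oren: 11:00–11:15, 11:45–13:15, 16:00–16:15.
Restricted to 09:30–15:00: 11:00–11:15, 11:45–13:15.
Total common minutes: 15 + 90 = 105.

105 minutes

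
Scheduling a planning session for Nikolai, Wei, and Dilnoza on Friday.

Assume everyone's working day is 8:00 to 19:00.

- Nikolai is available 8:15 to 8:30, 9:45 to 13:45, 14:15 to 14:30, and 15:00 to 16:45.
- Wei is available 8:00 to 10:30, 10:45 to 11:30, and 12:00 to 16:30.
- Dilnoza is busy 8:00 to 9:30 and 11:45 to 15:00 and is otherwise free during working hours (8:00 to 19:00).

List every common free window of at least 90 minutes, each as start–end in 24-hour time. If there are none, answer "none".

15:00–16:30

Dilnoza free within 08:00–19:00: 09:30–11:45, 15:00–19:00.
Nikolai ∩ Wei: 08:15–08:30, 09:45–10:30, 10:45–11:30, 12:00–13:45, 14:15–14:30, 15:00–16:30.
Nikolai ∩ Wei ∩ Dilnoza: 09:45–10:30, 10:45–11:30, 15:00–16:30.
Windows ≥ 90 min: 15:00–16:30.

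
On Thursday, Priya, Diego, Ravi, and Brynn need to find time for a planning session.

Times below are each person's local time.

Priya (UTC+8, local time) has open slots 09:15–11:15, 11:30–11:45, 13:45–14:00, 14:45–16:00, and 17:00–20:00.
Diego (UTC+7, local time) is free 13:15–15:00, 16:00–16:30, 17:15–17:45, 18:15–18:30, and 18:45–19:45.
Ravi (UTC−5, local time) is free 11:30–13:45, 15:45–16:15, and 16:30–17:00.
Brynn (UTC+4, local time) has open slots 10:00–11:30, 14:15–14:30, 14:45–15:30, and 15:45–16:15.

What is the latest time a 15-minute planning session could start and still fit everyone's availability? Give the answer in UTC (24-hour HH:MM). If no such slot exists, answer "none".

Priya → UTC: 01:15–03:15, 03:30–03:45, 05:45–06:00, 06:45–08:00, 09:00–12:00.
Diego → UTC: 06:15–08:00, 09:00–09:30, 10:15–10:45, 11:15–11:30, 11:45–12:45.
Ravi → UTC: 16:30–18:45, 20:45–21:15, 21:30–22:00.
Brynn → UTC: 06:00–07:30, 10:15–10:30, 10:45–11:30, 11:45–12:15.
Priya ∩ Diego: 06:45–08:00, 09:00–09:30, 10:15–10:45, 11:15–11:30, 11:45–12:00.
Priya ∩ Diego ∩ Ravi: (none).
Priya ∩ Diego ∩ Ravi ∩ Brynn: (none).
Windows ≥ 15 min: (none).

none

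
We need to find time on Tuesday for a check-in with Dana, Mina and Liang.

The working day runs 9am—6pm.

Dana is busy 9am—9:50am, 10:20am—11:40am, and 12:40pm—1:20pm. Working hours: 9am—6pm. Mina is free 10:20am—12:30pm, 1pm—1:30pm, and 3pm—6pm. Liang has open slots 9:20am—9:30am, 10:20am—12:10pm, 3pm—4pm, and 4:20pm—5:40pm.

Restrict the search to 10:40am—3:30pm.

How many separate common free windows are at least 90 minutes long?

0

Dana free within 09:00–18:00: 09:50–10:20, 11:40–12:40, 13:20–18:00.
Dana ∩ Mina: 11:40–12:30, 13:20–13:30, 15:00–18:00.
Dana ∩ Mina ∩ Liang: 11:40–12:10, 15:00–16:00, 16:20–17:40.
Restricted to 10:40–15:30: 11:40–12:10, 15:00–15:30.
Windows ≥ 90 min: (none).
That's 0 windows.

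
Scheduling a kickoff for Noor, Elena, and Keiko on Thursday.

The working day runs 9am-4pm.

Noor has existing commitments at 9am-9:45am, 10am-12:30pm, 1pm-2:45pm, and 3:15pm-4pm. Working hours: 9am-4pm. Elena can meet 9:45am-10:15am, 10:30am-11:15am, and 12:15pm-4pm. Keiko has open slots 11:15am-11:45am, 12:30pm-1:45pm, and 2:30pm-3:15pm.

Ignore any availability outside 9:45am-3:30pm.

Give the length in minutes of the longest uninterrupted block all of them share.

30 minutes

Noor free within 09:00–16:00: 09:45–10:00, 12:30–13:00, 14:45–15:15.
Noor ∩ Elena: 09:45–10:00, 12:30–13:00, 14:45–15:15.
Noor ∩ Elena ∩ Keiko: 12:30–13:00, 14:45–15:15.
Restricted to 09:45–15:30: 12:30–13:00, 14:45–15:15.
Common window lengths: 30, 30 min; longest is 30.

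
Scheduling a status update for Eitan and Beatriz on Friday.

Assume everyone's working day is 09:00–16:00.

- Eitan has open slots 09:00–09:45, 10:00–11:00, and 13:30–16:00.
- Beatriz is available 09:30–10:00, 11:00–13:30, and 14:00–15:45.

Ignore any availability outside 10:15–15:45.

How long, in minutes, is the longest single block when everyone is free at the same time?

105 minutes

Eitan ∩ Beatriz: 09:30–09:45, 14:00–15:45.
Restricted to 10:15–15:45: 14:00–15:45.
Single common window of 105 minutes.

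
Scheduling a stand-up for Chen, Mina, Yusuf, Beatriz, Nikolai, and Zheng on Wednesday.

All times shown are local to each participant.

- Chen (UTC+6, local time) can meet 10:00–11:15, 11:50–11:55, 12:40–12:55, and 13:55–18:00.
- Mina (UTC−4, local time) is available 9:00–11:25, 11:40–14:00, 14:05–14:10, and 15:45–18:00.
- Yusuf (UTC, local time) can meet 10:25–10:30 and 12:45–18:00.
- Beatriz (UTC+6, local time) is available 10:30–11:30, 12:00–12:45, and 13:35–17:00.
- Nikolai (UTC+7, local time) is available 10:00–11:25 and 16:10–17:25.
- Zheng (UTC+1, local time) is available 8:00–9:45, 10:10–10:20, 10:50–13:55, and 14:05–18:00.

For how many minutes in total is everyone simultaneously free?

Chen → UTC: 04:00–05:15, 05:50–05:55, 06:40–06:55, 07:55–12:00.
Mina → UTC: 13:00–15:25, 15:40–18:00, 18:05–18:10, 19:45–22:00.
Yusuf → UTC: 10:25–10:30, 12:45–18:00.
Beatriz → UTC: 04:30–05:30, 06:00–06:45, 07:35–11:00.
Nikolai → UTC: 03:00–04:25, 09:10–10:25.
Zheng → UTC: 07:00–08:45, 09:10–09:20, 09:50–12:55, 13:05–17:00.
Chen ∩ Mina: (none).
Chen ∩ Mina ∩ Yusuf: (none).
Chen ∩ Mina ∩ Yusuf ∩ Beatriz: (none).
Chen ∩ Mina ∩ Yusuf ∩ Beatriz ∩ Nikolai: (none).
Chen ∩ Mina ∩ Yusuf ∩ Beatriz ∩ Nikolai ∩ Zheng: (none).
Total common minutes: 0.

0 minutes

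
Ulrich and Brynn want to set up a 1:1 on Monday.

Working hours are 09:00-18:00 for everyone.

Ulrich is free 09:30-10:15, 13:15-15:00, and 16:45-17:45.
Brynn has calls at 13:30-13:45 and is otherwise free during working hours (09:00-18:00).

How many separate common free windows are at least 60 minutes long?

2

Brynn free within 09:00–18:00: 09:00–13:30, 13:45–18:00.
Ulrich ∩ Brynn: 09:30–10:15, 13:15–13:30, 13:45–15:00, 16:45–17:45.
Windows ≥ 60 min: 13:45–15:00, 16:45–17:45.
That's 2 windows.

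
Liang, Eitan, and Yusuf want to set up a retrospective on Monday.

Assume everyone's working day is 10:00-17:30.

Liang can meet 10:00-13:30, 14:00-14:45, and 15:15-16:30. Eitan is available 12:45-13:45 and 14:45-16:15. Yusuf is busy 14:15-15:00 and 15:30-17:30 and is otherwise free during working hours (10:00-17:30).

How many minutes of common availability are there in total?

60 minutes

Yusuf free within 10:00–17:30: 10:00–14:15, 15:00–15:30.
Liang ∩ Eitan: 12:45–13:30, 15:15–16:15.
Liang ∩ Eitan ∩ Yusuf: 12:45–13:30, 15:15–15:30.
Total common minutes: 45 + 15 = 60.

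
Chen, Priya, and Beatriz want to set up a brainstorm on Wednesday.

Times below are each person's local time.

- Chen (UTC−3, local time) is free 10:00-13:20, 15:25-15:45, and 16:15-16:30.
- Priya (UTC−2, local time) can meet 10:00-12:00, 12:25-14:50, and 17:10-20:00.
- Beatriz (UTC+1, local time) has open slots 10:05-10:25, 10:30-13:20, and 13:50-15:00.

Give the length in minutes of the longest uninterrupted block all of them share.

Chen → UTC: 13:00–16:20, 18:25–18:45, 19:15–19:30.
Priya → UTC: 12:00–14:00, 14:25–16:50, 19:10–22:00.
Beatriz → UTC: 09:05–09:25, 09:30–12:20, 12:50–14:00.
Chen ∩ Priya: 13:00–14:00, 14:25–16:20, 19:15–19:30.
Chen ∩ Priya ∩ Beatriz: 13:00–14:00.
Single common window of 60 minutes.

60 minutes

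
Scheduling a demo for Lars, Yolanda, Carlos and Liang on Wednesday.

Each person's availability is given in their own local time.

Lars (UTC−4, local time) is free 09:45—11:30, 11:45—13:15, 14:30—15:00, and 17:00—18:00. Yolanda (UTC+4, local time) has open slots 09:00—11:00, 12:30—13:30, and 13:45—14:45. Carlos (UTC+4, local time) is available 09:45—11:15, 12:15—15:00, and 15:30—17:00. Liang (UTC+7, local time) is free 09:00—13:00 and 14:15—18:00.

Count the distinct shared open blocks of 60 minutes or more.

Lars → UTC: 13:45–15:30, 15:45–17:15, 18:30–19:00, 21:00–22:00.
Yolanda → UTC: 05:00–07:00, 08:30–09:30, 09:45–10:45.
Carlos → UTC: 05:45–07:15, 08:15–11:00, 11:30–13:00.
Liang → UTC: 02:00–06:00, 07:15–11:00.
Lars ∩ Yolanda: (none).
Lars ∩ Yolanda ∩ Carlos: (none).
Lars ∩ Yolanda ∩ Carlos ∩ Liang: (none).
Windows ≥ 60 min: (none).
That's 0 windows.

0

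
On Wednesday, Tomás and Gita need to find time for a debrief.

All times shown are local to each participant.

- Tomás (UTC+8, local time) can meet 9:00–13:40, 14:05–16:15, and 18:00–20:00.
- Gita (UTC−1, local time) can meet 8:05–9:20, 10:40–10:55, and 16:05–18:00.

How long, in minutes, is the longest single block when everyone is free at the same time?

20 minutes

Tomás → UTC: 01:00–05:40, 06:05–08:15, 10:00–12:00.
Gita → UTC: 09:05–10:20, 11:40–11:55, 17:05–19:00.
Tomás ∩ Gita: 10:00–10:20, 11:40–11:55.
Common window lengths: 20, 15 min; longest is 20.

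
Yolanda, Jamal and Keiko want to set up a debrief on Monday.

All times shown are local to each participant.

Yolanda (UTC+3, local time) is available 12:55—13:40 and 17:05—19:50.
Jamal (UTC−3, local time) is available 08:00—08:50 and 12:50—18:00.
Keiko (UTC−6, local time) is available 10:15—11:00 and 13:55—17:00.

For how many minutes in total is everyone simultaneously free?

35 minutes

Yolanda → UTC: 09:55–10:40, 14:05–16:50.
Jamal → UTC: 11:00–11:50, 15:50–21:00.
Keiko → UTC: 16:15–17:00, 19:55–23:00.
Yolanda ∩ Jamal: 15:50–16:50.
Yolanda ∩ Jamal ∩ Keiko: 16:15–16:50.
Total common minutes: 35.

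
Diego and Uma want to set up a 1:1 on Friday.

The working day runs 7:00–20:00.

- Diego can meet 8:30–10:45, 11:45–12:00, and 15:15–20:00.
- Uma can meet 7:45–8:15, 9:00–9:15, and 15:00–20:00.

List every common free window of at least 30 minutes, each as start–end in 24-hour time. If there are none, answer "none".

15:15–20:00

Diego ∩ Uma: 09:00–09:15, 15:15–20:00.
Windows ≥ 30 min: 15:15–20:00.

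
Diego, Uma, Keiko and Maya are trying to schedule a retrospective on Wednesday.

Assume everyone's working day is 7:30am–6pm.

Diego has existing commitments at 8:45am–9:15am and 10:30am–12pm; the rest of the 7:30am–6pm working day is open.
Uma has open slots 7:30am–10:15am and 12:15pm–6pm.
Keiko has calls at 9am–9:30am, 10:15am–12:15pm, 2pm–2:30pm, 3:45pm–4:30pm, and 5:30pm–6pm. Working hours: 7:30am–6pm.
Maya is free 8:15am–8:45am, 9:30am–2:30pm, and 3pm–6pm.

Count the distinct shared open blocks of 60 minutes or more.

Diego free within 07:30–18:00: 07:30–08:45, 09:15–10:30, 12:00–18:00.
Keiko free within 07:30–18:00: 07:30–09:00, 09:30–10:15, 12:15–14:00, 14:30–15:45, 16:30–17:30.
Diego ∩ Uma: 07:30–08:45, 09:15–10:15, 12:15–18:00.
Diego ∩ Uma ∩ Keiko: 07:30–08:45, 09:30–10:15, 12:15–14:00, 14:30–15:45, 16:30–17:30.
Diego ∩ Uma ∩ Keiko ∩ Maya: 08:15–08:45, 09:30–10:15, 12:15–14:00, 15:00–15:45, 16:30–17:30.
Windows ≥ 60 min: 12:15–14:00, 16:30–17:30.
That's 2 windows.

2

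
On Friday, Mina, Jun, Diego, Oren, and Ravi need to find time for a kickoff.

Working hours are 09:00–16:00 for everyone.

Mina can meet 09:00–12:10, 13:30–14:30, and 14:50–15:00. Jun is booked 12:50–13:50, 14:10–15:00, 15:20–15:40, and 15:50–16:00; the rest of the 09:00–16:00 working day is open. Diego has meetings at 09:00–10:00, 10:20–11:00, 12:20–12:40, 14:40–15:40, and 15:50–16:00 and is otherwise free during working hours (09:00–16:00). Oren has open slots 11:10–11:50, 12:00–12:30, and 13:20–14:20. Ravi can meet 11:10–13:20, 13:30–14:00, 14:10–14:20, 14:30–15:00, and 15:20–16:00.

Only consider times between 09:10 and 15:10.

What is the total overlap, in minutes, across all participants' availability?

Jun free within 09:00–16:00: 09:00–12:50, 13:50–14:10, 15:00–15:20, 15:40–15:50.
Diego free within 09:00–16:00: 10:00–10:20, 11:00–12:20, 12:40–14:40, 15:40–15:50.
Mina ∩ Jun: 09:00–12:10, 13:50–14:10.
Mina ∩ Jun ∩ Diego: 10:00–10:20, 11:00–12:10, 13:50–14:10.
Mina ∩ Jun ∩ Diego ∩ Oren: 11:10–11:50, 12:00–12:10, 13:50–14:10.
Mina ∩ Jun ∩ Diego ∩ Oren ∩ Ravi: 11:10–11:50, 12:00–12:10, 13:50–14:00.
Restricted to 09:10–15:10: 11:10–11:50, 12:00–12:10, 13:50–14:00.
Total common minutes: 40 + 10 + 10 = 60.

60 minutes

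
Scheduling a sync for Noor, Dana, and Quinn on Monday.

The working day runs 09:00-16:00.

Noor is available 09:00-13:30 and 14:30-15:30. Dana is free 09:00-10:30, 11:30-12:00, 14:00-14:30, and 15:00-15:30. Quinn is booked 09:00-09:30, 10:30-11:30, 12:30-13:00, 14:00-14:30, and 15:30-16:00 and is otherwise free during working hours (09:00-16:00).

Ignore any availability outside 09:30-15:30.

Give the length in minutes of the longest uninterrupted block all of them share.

60 minutes

Quinn free within 09:00–16:00: 09:30–10:30, 11:30–12:30, 13:00–14:00, 14:30–15:30.
Noor ∩ Dana: 09:00–10:30, 11:30–12:00, 15:00–15:30.
Noor ∩ Dana ∩ Quinn: 09:30–10:30, 11:30–12:00, 15:00–15:30.
Restricted to 09:30–15:30: 09:30–10:30, 11:30–12:00, 15:00–15:30.
Common window lengths: 60, 30, 30 min; longest is 60.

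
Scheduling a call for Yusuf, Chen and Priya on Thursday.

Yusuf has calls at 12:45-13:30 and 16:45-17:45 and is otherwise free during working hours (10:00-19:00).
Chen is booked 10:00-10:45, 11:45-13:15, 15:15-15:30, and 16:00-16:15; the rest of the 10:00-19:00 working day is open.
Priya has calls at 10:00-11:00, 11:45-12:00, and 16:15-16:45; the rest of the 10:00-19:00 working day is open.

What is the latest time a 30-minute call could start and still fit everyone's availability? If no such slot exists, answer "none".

18:30

Yusuf free within 10:00–19:00: 10:00–12:45, 13:30–16:45, 17:45–19:00.
Chen free within 10:00–19:00: 10:45–11:45, 13:15–15:15, 15:30–16:00, 16:15–19:00.
Priya free within 10:00–19:00: 11:00–11:45, 12:00–16:15, 16:45–19:00.
Yusuf ∩ Chen: 10:45–11:45, 13:30–15:15, 15:30–16:00, 16:15–16:45, 17:45–19:00.
Yusuf ∩ Chen ∩ Priya: 11:00–11:45, 13:30–15:15, 15:30–16:00, 17:45–19:00.
Windows ≥ 30 min: 11:00–11:45, 13:30–15:15, 15:30–16:00, 17:45–19:00.
Latest start in the last window 17:45–19:00 is 19:00 − 30 min = 18:30.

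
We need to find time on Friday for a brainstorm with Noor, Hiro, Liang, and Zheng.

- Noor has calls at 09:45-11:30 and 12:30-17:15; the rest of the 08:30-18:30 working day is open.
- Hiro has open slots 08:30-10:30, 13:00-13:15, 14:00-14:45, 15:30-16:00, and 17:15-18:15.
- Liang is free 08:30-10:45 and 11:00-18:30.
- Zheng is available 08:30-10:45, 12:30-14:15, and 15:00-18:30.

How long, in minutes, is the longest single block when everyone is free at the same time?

Noor free within 08:30–18:30: 08:30–09:45, 11:30–12:30, 17:15–18:30.
Noor ∩ Hiro: 08:30–09:45, 17:15–18:15.
Noor ∩ Hiro ∩ Liang: 08:30–09:45, 17:15–18:15.
Noor ∩ Hiro ∩ Liang ∩ Zheng: 08:30–09:45, 17:15–18:15.
Common window lengths: 75, 60 min; longest is 75.

75 minutes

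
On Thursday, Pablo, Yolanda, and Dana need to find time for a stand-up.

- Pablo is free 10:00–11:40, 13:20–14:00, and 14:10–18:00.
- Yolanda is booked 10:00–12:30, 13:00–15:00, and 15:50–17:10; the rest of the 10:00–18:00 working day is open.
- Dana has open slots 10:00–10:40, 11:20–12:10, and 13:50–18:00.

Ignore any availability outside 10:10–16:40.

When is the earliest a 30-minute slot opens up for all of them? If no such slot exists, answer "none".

15:00

Yolanda free within 10:00–18:00: 12:30–13:00, 15:00–15:50, 17:10–18:00.
Pablo ∩ Yolanda: 15:00–15:50, 17:10–18:00.
Pablo ∩ Yolanda ∩ Dana: 15:00–15:50, 17:10–18:00.
Restricted to 10:10–16:40: 15:00–15:50.
Windows ≥ 30 min: 15:00–15:50.
Earliest such window starts at 15:00.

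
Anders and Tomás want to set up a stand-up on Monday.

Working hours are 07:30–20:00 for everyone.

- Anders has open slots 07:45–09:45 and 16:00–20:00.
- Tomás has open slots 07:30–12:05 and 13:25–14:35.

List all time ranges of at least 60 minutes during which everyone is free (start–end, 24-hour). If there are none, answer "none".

Anders ∩ Tomás: 07:45–09:45.
Windows ≥ 60 min: 07:45–09:45.

07:45–09:45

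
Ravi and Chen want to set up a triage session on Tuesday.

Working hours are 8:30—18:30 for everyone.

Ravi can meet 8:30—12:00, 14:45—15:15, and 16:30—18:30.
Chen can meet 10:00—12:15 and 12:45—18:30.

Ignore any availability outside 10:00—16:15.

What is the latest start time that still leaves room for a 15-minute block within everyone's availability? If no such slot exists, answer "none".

Ravi ∩ Chen: 10:00–12:00, 14:45–15:15, 16:30–18:30.
Restricted to 10:00–16:15: 10:00–12:00, 14:45–15:15.
Windows ≥ 15 min: 10:00–12:00, 14:45–15:15.
Latest start in the last window 14:45–15:15 is 15:15 − 15 min = 15:00.

15:00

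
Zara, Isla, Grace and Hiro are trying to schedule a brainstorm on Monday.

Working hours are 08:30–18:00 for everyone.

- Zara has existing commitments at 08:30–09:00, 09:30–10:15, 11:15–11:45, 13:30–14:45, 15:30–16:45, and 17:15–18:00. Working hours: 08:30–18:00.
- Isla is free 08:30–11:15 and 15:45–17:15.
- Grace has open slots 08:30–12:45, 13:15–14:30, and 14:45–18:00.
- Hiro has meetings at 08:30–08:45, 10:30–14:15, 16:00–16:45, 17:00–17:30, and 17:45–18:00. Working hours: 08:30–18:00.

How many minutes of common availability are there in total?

Zara free within 08:30–18:00: 09:00–09:30, 10:15–11:15, 11:45–13:30, 14:45–15:30, 16:45–17:15.
Hiro free within 08:30–18:00: 08:45–10:30, 14:15–16:00, 16:45–17:00, 17:30–17:45.
Zara ∩ Isla: 09:00–09:30, 10:15–11:15, 16:45–17:15.
Zara ∩ Isla ∩ Grace: 09:00–09:30, 10:15–11:15, 16:45–17:15.
Zara ∩ Isla ∩ Grace ∩ Hiro: 09:00–09:30, 10:15–10:30, 16:45–17:00.
Total common minutes: 30 + 15 + 15 = 60.

60 minutes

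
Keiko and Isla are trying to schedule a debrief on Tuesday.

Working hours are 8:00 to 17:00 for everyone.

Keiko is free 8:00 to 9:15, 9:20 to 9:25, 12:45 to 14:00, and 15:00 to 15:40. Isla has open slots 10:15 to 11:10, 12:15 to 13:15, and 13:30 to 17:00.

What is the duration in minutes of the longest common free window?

Keiko ∩ Isla: 12:45–13:15, 13:30–14:00, 15:00–15:40.
Common window lengths: 30, 30, 40 min; longest is 40.

40 minutes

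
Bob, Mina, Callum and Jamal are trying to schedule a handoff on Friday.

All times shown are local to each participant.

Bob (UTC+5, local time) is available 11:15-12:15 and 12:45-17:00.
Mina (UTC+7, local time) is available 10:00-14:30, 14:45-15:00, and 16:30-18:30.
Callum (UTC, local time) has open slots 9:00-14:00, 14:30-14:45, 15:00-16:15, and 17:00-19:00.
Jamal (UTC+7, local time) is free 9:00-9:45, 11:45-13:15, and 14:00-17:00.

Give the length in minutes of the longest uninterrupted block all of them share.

Bob → UTC: 06:15–07:15, 07:45–12:00.
Mina → UTC: 03:00–07:30, 07:45–08:00, 09:30–11:30.
Callum → UTC: 09:00–14:00, 14:30–14:45, 15:00–16:15, 17:00–19:00.
Jamal → UTC: 02:00–02:45, 04:45–06:15, 07:00–10:00.
Bob ∩ Mina: 06:15–07:15, 07:45–08:00, 09:30–11:30.
Bob ∩ Mina ∩ Callum: 09:30–11:30.
Bob ∩ Mina ∩ Callum ∩ Jamal: 09:30–10:00.
Single common window of 30 minutes.

30 minutes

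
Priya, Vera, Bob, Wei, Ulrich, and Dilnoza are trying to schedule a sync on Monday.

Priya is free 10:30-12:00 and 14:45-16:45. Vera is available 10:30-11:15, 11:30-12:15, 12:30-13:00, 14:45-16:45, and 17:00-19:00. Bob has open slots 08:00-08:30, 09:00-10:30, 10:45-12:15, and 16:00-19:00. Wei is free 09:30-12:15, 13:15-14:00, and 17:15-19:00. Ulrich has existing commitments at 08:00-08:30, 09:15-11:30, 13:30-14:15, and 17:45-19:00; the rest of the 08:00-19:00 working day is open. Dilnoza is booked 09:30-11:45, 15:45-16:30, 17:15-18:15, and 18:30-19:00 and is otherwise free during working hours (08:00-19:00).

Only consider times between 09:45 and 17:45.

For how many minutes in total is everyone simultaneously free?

Ulrich free within 08:00–19:00: 08:30–09:15, 11:30–13:30, 14:15–17:45.
Dilnoza free within 08:00–19:00: 08:00–09:30, 11:45–15:45, 16:30–17:15, 18:15–18:30.
Priya ∩ Vera: 10:30–11:15, 11:30–12:00, 14:45–16:45.
Priya ∩ Vera ∩ Bob: 10:45–11:15, 11:30–12:00, 16:00–16:45.
Priya ∩ Vera ∩ Bob ∩ Wei: 10:45–11:15, 11:30–12:00.
Priya ∩ Vera ∩ Bob ∩ Wei ∩ Ulrich: 11:30–12:00.
Priya ∩ Vera ∩ Bob ∩ Wei ∩ Ulrich ∩ Dilnoza: 11:45–12:00.
Restricted to 09:45–17:45: 11:45–12:00.
Total common minutes: 15.

15 minutes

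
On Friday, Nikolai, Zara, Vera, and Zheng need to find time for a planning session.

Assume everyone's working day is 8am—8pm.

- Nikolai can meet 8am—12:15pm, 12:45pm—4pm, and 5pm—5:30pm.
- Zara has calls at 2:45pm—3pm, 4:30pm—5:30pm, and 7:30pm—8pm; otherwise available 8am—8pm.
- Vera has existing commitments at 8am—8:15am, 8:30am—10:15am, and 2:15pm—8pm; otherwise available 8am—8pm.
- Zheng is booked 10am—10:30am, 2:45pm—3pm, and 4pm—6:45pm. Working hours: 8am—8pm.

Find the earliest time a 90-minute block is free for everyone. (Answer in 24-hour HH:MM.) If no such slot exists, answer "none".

10:30

Zara free within 08:00–20:00: 08:00–14:45, 15:00–16:30, 17:30–19:30.
Vera free within 08:00–20:00: 08:15–08:30, 10:15–14:15.
Zheng free within 08:00–20:00: 08:00–10:00, 10:30–14:45, 15:00–16:00, 18:45–20:00.
Nikolai ∩ Zara: 08:00–12:15, 12:45–14:45, 15:00–16:00.
Nikolai ∩ Zara ∩ Vera: 08:15–08:30, 10:15–12:15, 12:45–14:15.
Nikolai ∩ Zara ∩ Vera ∩ Zheng: 08:15–08:30, 10:30–12:15, 12:45–14:15.
Windows ≥ 90 min: 10:30–12:15, 12:45–14:15.
Earliest such window starts at 10:30.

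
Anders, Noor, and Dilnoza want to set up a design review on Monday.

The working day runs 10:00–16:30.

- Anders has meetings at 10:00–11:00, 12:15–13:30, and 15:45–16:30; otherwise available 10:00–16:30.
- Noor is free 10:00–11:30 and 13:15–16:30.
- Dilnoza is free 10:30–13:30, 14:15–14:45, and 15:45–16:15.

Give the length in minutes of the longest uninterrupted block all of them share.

30 minutes

Anders free within 10:00–16:30: 11:00–12:15, 13:30–15:45.
Anders ∩ Noor: 11:00–11:30, 13:30–15:45.
Anders ∩ Noor ∩ Dilnoza: 11:00–11:30, 14:15–14:45.
Common window lengths: 30, 30 min; longest is 30.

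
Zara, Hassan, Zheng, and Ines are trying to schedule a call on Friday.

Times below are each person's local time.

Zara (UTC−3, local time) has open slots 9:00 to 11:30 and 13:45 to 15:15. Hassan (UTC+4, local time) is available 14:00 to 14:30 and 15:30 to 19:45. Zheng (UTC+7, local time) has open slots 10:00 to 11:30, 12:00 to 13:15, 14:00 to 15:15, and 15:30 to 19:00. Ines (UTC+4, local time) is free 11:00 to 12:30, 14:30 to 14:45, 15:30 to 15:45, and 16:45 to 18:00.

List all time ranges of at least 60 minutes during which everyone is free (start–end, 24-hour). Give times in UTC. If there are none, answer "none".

none

Zara → UTC: 12:00–14:30, 16:45–18:15.
Hassan → UTC: 10:00–10:30, 11:30–15:45.
Zheng → UTC: 03:00–04:30, 05:00–06:15, 07:00–08:15, 08:30–12:00.
Ines → UTC: 07:00–08:30, 10:30–10:45, 11:30–11:45, 12:45–14:00.
Zara ∩ Hassan: 12:00–14:30.
Zara ∩ Hassan ∩ Zheng: (none).
Zara ∩ Hassan ∩ Zheng ∩ Ines: (none).
Windows ≥ 60 min: (none).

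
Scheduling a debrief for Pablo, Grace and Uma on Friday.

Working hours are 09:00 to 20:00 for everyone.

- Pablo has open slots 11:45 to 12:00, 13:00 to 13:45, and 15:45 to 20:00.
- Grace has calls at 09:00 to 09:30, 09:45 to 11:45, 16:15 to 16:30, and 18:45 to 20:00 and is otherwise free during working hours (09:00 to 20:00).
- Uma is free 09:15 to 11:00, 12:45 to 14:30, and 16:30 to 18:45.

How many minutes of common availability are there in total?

180 minutes

Grace free within 09:00–20:00: 09:30–09:45, 11:45–16:15, 16:30–18:45.
Pablo ∩ Grace: 11:45–12:00, 13:00–13:45, 15:45–16:15, 16:30–18:45.
Pablo ∩ Grace ∩ Uma: 13:00–13:45, 16:30–18:45.
Total common minutes: 45 + 135 = 180.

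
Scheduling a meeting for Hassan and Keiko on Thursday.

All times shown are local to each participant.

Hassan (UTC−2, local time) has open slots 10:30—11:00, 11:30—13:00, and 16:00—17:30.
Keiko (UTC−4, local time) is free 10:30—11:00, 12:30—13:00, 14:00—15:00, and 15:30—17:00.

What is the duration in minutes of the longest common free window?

60 minutes

Hassan → UTC: 12:30–13:00, 13:30–15:00, 18:00–19:30.
Keiko → UTC: 14:30–15:00, 16:30–17:00, 18:00–19:00, 19:30–21:00.
Hassan ∩ Keiko: 14:30–15:00, 18:00–19:00.
Common window lengths: 30, 60 min; longest is 60.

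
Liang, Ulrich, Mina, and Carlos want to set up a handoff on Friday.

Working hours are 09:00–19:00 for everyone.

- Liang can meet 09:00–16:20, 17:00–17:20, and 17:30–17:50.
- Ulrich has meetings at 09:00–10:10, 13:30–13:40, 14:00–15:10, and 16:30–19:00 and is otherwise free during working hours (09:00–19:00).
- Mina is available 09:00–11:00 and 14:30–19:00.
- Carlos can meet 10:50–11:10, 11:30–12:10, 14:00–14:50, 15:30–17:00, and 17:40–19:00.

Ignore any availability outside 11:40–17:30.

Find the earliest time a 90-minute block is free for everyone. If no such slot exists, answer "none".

none

Ulrich free within 09:00–19:00: 10:10–13:30, 13:40–14:00, 15:10–16:30.
Liang ∩ Ulrich: 10:10–13:30, 13:40–14:00, 15:10–16:20.
Liang ∩ Ulrich ∩ Mina: 10:10–11:00, 15:10–16:20.
Liang ∩ Ulrich ∩ Mina ∩ Carlos: 10:50–11:00, 15:30–16:20.
Restricted to 11:40–17:30: 15:30–16:20.
Windows ≥ 90 min: (none).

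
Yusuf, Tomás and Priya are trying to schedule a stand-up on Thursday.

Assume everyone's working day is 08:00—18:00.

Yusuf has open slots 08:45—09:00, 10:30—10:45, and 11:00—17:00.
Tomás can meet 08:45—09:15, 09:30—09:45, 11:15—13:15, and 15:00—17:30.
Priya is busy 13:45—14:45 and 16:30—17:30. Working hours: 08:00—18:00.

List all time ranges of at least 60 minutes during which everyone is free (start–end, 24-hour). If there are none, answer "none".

Priya free within 08:00–18:00: 08:00–13:45, 14:45–16:30, 17:30–18:00.
Yusuf ∩ Tomás: 08:45–09:00, 11:15–13:15, 15:00–17:00.
Yusuf ∩ Tomás ∩ Priya: 08:45–09:00, 11:15–13:15, 15:00–16:30.
Windows ≥ 60 min: 11:15–13:15, 15:00–16:30.

11:15–13:15, 15:00–16:30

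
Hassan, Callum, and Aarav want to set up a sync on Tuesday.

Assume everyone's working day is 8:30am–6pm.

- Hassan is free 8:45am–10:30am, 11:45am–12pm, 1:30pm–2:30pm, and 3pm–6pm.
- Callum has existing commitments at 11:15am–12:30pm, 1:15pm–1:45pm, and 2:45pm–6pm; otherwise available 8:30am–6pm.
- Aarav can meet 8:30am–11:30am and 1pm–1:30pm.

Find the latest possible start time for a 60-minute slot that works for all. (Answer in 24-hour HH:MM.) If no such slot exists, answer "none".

09:30

Callum free within 08:30–18:00: 08:30–11:15, 12:30–13:15, 13:45–14:45.
Hassan ∩ Callum: 08:45–10:30, 13:45–14:30.
Hassan ∩ Callum ∩ Aarav: 08:45–10:30.
Windows ≥ 60 min: 08:45–10:30.
Latest start in the last window 08:45–10:30 is 10:30 − 60 min = 09:30.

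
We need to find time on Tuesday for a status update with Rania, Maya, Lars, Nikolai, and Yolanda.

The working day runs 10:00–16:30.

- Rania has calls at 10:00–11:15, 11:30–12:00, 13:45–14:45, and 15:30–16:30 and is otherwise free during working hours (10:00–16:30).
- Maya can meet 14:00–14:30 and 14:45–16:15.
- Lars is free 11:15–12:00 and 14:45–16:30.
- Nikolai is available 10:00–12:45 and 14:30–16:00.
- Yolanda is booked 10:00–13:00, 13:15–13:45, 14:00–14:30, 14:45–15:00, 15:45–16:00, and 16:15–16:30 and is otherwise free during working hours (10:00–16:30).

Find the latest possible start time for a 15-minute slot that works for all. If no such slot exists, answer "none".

15:15

Rania free within 10:00–16:30: 11:15–11:30, 12:00–13:45, 14:45–15:30.
Yolanda free within 10:00–16:30: 13:00–13:15, 13:45–14:00, 14:30–14:45, 15:00–15:45, 16:00–16:15.
Rania ∩ Maya: 14:45–15:30.
Rania ∩ Maya ∩ Lars: 14:45–15:30.
Rania ∩ Maya ∩ Lars ∩ Nikolai: 14:45–15:30.
Rania ∩ Maya ∩ Lars ∩ Nikolai ∩ Yolanda: 15:00–15:30.
Windows ≥ 15 min: 15:00–15:30.
Latest start in the last window 15:00–15:30 is 15:30 − 15 min = 15:15.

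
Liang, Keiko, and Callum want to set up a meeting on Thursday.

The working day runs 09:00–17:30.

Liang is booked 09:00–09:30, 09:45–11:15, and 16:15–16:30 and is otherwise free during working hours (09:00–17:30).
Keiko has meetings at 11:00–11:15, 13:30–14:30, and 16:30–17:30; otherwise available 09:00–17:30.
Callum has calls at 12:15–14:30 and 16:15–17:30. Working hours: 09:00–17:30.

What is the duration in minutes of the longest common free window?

Liang free within 09:00–17:30: 09:30–09:45, 11:15–16:15, 16:30–17:30.
Keiko free within 09:00–17:30: 09:00–11:00, 11:15–13:30, 14:30–16:30.
Callum free within 09:00–17:30: 09:00–12:15, 14:30–16:15.
Liang ∩ Keiko: 09:30–09:45, 11:15–13:30, 14:30–16:15.
Liang ∩ Keiko ∩ Callum: 09:30–09:45, 11:15–12:15, 14:30–16:15.
Common window lengths: 15, 60, 105 min; longest is 105.

105 minutes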